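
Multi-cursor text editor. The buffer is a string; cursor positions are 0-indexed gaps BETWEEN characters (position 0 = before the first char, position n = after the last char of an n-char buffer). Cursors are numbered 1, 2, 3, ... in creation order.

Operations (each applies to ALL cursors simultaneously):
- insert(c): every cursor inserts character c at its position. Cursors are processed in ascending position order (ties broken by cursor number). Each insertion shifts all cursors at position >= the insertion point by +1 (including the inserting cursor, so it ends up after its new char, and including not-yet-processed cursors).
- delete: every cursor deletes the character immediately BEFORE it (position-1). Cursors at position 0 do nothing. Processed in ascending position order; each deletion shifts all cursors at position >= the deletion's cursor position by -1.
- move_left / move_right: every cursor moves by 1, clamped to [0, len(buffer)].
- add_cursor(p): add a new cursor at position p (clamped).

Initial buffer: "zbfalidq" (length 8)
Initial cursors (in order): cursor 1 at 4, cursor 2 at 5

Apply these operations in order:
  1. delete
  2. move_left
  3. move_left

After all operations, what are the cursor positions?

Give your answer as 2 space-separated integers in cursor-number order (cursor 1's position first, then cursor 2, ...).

Answer: 1 1

Derivation:
After op 1 (delete): buffer="zbfidq" (len 6), cursors c1@3 c2@3, authorship ......
After op 2 (move_left): buffer="zbfidq" (len 6), cursors c1@2 c2@2, authorship ......
After op 3 (move_left): buffer="zbfidq" (len 6), cursors c1@1 c2@1, authorship ......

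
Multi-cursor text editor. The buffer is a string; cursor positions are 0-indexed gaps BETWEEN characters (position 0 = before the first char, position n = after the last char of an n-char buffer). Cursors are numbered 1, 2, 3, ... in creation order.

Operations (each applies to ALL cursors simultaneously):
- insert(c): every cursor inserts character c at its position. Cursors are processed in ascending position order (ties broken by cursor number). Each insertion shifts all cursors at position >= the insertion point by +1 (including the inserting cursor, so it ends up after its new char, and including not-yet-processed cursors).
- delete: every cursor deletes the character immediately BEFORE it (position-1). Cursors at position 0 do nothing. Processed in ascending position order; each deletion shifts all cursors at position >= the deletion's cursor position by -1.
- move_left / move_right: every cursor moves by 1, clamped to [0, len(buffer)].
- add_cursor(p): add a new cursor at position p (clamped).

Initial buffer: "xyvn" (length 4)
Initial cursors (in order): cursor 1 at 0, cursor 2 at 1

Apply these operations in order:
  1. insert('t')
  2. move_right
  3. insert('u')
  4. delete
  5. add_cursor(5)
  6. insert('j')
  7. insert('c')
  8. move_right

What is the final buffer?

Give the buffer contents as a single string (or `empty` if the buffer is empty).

Answer: txjctyjcvjcn

Derivation:
After op 1 (insert('t')): buffer="txtyvn" (len 6), cursors c1@1 c2@3, authorship 1.2...
After op 2 (move_right): buffer="txtyvn" (len 6), cursors c1@2 c2@4, authorship 1.2...
After op 3 (insert('u')): buffer="txutyuvn" (len 8), cursors c1@3 c2@6, authorship 1.12.2..
After op 4 (delete): buffer="txtyvn" (len 6), cursors c1@2 c2@4, authorship 1.2...
After op 5 (add_cursor(5)): buffer="txtyvn" (len 6), cursors c1@2 c2@4 c3@5, authorship 1.2...
After op 6 (insert('j')): buffer="txjtyjvjn" (len 9), cursors c1@3 c2@6 c3@8, authorship 1.12.2.3.
After op 7 (insert('c')): buffer="txjctyjcvjcn" (len 12), cursors c1@4 c2@8 c3@11, authorship 1.112.22.33.
After op 8 (move_right): buffer="txjctyjcvjcn" (len 12), cursors c1@5 c2@9 c3@12, authorship 1.112.22.33.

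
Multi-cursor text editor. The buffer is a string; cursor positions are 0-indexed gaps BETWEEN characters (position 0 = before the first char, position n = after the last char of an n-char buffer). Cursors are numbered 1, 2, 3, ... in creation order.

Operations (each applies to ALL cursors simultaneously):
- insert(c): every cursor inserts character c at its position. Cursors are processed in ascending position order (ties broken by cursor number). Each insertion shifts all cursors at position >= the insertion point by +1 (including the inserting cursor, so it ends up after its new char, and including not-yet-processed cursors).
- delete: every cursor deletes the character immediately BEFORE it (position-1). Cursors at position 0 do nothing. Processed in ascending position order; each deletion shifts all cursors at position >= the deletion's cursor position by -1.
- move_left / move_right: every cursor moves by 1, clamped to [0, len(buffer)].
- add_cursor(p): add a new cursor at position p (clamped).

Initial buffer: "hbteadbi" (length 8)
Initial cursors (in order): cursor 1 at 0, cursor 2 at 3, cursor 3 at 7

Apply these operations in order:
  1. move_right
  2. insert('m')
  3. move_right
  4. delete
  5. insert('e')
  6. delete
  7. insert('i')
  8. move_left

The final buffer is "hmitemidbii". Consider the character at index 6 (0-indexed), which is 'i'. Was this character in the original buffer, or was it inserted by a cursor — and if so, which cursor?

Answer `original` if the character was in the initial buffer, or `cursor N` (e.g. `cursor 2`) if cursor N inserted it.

Answer: cursor 2

Derivation:
After op 1 (move_right): buffer="hbteadbi" (len 8), cursors c1@1 c2@4 c3@8, authorship ........
After op 2 (insert('m')): buffer="hmbtemadbim" (len 11), cursors c1@2 c2@6 c3@11, authorship .1...2....3
After op 3 (move_right): buffer="hmbtemadbim" (len 11), cursors c1@3 c2@7 c3@11, authorship .1...2....3
After op 4 (delete): buffer="hmtemdbi" (len 8), cursors c1@2 c2@5 c3@8, authorship .1..2...
After op 5 (insert('e')): buffer="hmetemedbie" (len 11), cursors c1@3 c2@7 c3@11, authorship .11..22...3
After op 6 (delete): buffer="hmtemdbi" (len 8), cursors c1@2 c2@5 c3@8, authorship .1..2...
After op 7 (insert('i')): buffer="hmitemidbii" (len 11), cursors c1@3 c2@7 c3@11, authorship .11..22...3
After op 8 (move_left): buffer="hmitemidbii" (len 11), cursors c1@2 c2@6 c3@10, authorship .11..22...3
Authorship (.=original, N=cursor N): . 1 1 . . 2 2 . . . 3
Index 6: author = 2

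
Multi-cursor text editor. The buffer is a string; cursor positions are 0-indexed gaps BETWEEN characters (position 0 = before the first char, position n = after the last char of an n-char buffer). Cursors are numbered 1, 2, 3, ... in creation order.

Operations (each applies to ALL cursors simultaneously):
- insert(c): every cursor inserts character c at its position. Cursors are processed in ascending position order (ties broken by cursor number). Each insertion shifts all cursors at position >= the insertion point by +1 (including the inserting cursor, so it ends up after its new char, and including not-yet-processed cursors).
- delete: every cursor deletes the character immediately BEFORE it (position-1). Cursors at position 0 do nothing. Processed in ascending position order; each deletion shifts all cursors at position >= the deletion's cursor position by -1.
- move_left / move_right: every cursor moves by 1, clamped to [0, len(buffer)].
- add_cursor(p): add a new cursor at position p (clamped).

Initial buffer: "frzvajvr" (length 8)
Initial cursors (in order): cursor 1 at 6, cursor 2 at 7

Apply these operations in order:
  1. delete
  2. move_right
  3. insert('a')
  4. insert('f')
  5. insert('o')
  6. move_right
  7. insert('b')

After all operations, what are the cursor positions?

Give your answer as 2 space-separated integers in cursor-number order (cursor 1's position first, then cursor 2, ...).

After op 1 (delete): buffer="frzvar" (len 6), cursors c1@5 c2@5, authorship ......
After op 2 (move_right): buffer="frzvar" (len 6), cursors c1@6 c2@6, authorship ......
After op 3 (insert('a')): buffer="frzvaraa" (len 8), cursors c1@8 c2@8, authorship ......12
After op 4 (insert('f')): buffer="frzvaraaff" (len 10), cursors c1@10 c2@10, authorship ......1212
After op 5 (insert('o')): buffer="frzvaraaffoo" (len 12), cursors c1@12 c2@12, authorship ......121212
After op 6 (move_right): buffer="frzvaraaffoo" (len 12), cursors c1@12 c2@12, authorship ......121212
After op 7 (insert('b')): buffer="frzvaraaffoobb" (len 14), cursors c1@14 c2@14, authorship ......12121212

Answer: 14 14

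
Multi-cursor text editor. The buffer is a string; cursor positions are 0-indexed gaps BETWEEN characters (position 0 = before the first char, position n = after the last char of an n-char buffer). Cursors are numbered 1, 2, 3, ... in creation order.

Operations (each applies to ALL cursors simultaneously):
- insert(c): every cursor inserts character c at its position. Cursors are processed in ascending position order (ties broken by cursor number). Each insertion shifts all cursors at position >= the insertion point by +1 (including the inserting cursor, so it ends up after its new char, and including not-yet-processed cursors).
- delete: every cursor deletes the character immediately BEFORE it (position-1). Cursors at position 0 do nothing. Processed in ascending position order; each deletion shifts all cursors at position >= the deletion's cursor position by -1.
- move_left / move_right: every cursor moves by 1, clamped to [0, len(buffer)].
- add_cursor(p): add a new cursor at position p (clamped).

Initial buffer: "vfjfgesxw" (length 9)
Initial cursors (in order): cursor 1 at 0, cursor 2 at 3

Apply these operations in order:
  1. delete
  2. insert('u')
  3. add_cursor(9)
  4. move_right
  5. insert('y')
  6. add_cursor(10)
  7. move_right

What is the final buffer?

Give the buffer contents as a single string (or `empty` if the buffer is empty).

After op 1 (delete): buffer="vffgesxw" (len 8), cursors c1@0 c2@2, authorship ........
After op 2 (insert('u')): buffer="uvfufgesxw" (len 10), cursors c1@1 c2@4, authorship 1..2......
After op 3 (add_cursor(9)): buffer="uvfufgesxw" (len 10), cursors c1@1 c2@4 c3@9, authorship 1..2......
After op 4 (move_right): buffer="uvfufgesxw" (len 10), cursors c1@2 c2@5 c3@10, authorship 1..2......
After op 5 (insert('y')): buffer="uvyfufygesxwy" (len 13), cursors c1@3 c2@7 c3@13, authorship 1.1.2.2.....3
After op 6 (add_cursor(10)): buffer="uvyfufygesxwy" (len 13), cursors c1@3 c2@7 c4@10 c3@13, authorship 1.1.2.2.....3
After op 7 (move_right): buffer="uvyfufygesxwy" (len 13), cursors c1@4 c2@8 c4@11 c3@13, authorship 1.1.2.2.....3

Answer: uvyfufygesxwy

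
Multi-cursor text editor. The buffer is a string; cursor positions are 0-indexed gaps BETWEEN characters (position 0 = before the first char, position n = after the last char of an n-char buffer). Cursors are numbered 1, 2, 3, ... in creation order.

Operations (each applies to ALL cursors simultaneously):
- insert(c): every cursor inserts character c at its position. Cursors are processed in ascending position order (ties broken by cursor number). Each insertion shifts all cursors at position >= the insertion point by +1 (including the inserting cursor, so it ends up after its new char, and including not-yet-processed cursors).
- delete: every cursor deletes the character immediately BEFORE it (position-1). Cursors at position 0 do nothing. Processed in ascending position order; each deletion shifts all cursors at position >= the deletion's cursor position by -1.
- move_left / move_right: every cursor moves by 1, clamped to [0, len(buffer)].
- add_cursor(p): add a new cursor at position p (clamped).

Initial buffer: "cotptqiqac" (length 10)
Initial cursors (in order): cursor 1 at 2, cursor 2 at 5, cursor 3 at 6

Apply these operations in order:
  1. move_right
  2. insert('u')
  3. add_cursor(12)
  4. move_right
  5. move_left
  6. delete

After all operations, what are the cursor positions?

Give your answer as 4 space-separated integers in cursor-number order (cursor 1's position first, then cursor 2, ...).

After op 1 (move_right): buffer="cotptqiqac" (len 10), cursors c1@3 c2@6 c3@7, authorship ..........
After op 2 (insert('u')): buffer="cotuptquiuqac" (len 13), cursors c1@4 c2@8 c3@10, authorship ...1...2.3...
After op 3 (add_cursor(12)): buffer="cotuptquiuqac" (len 13), cursors c1@4 c2@8 c3@10 c4@12, authorship ...1...2.3...
After op 4 (move_right): buffer="cotuptquiuqac" (len 13), cursors c1@5 c2@9 c3@11 c4@13, authorship ...1...2.3...
After op 5 (move_left): buffer="cotuptquiuqac" (len 13), cursors c1@4 c2@8 c3@10 c4@12, authorship ...1...2.3...
After op 6 (delete): buffer="cotptqiqc" (len 9), cursors c1@3 c2@6 c3@7 c4@8, authorship .........

Answer: 3 6 7 8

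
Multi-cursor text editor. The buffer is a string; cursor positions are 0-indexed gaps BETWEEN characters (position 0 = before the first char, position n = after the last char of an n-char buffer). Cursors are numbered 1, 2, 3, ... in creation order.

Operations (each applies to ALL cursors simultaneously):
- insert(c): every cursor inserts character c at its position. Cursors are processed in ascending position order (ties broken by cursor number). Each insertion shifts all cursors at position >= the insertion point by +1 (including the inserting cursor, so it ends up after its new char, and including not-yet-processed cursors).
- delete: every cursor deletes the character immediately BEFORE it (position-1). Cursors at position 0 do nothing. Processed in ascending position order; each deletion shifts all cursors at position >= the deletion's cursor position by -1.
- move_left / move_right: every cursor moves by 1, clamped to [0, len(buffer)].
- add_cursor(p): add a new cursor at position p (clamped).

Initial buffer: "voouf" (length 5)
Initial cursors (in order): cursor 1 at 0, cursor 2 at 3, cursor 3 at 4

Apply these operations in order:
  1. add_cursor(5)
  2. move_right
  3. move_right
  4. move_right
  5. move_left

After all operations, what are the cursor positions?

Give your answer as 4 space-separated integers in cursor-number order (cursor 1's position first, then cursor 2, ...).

After op 1 (add_cursor(5)): buffer="voouf" (len 5), cursors c1@0 c2@3 c3@4 c4@5, authorship .....
After op 2 (move_right): buffer="voouf" (len 5), cursors c1@1 c2@4 c3@5 c4@5, authorship .....
After op 3 (move_right): buffer="voouf" (len 5), cursors c1@2 c2@5 c3@5 c4@5, authorship .....
After op 4 (move_right): buffer="voouf" (len 5), cursors c1@3 c2@5 c3@5 c4@5, authorship .....
After op 5 (move_left): buffer="voouf" (len 5), cursors c1@2 c2@4 c3@4 c4@4, authorship .....

Answer: 2 4 4 4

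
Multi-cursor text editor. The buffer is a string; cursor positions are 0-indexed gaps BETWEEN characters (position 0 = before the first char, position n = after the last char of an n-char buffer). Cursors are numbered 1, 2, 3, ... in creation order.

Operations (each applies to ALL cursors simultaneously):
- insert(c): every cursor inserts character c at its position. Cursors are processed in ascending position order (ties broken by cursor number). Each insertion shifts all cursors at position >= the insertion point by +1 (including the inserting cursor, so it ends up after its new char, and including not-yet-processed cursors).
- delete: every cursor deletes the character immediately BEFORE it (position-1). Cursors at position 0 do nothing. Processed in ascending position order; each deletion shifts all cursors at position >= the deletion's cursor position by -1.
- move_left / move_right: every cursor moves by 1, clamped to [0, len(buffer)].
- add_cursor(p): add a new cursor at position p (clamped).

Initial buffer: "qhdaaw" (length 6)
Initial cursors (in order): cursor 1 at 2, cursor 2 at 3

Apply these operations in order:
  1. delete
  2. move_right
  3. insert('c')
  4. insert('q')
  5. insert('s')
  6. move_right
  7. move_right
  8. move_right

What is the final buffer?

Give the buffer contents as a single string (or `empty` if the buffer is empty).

Answer: qaccqqssaw

Derivation:
After op 1 (delete): buffer="qaaw" (len 4), cursors c1@1 c2@1, authorship ....
After op 2 (move_right): buffer="qaaw" (len 4), cursors c1@2 c2@2, authorship ....
After op 3 (insert('c')): buffer="qaccaw" (len 6), cursors c1@4 c2@4, authorship ..12..
After op 4 (insert('q')): buffer="qaccqqaw" (len 8), cursors c1@6 c2@6, authorship ..1212..
After op 5 (insert('s')): buffer="qaccqqssaw" (len 10), cursors c1@8 c2@8, authorship ..121212..
After op 6 (move_right): buffer="qaccqqssaw" (len 10), cursors c1@9 c2@9, authorship ..121212..
After op 7 (move_right): buffer="qaccqqssaw" (len 10), cursors c1@10 c2@10, authorship ..121212..
After op 8 (move_right): buffer="qaccqqssaw" (len 10), cursors c1@10 c2@10, authorship ..121212..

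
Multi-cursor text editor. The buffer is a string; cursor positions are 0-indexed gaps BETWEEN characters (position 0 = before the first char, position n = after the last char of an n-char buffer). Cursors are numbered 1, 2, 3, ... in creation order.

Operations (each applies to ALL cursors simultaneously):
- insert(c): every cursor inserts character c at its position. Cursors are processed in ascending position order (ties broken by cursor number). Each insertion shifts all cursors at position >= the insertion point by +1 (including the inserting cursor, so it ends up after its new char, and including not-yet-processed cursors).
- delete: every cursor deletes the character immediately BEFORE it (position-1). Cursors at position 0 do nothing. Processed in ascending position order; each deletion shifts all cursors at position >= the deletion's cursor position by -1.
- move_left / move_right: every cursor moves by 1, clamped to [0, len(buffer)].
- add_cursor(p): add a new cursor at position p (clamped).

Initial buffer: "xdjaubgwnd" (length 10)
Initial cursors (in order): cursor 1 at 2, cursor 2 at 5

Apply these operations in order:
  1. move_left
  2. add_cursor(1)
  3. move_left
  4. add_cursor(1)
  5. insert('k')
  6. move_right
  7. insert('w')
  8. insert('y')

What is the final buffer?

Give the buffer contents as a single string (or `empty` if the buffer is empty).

After op 1 (move_left): buffer="xdjaubgwnd" (len 10), cursors c1@1 c2@4, authorship ..........
After op 2 (add_cursor(1)): buffer="xdjaubgwnd" (len 10), cursors c1@1 c3@1 c2@4, authorship ..........
After op 3 (move_left): buffer="xdjaubgwnd" (len 10), cursors c1@0 c3@0 c2@3, authorship ..........
After op 4 (add_cursor(1)): buffer="xdjaubgwnd" (len 10), cursors c1@0 c3@0 c4@1 c2@3, authorship ..........
After op 5 (insert('k')): buffer="kkxkdjkaubgwnd" (len 14), cursors c1@2 c3@2 c4@4 c2@7, authorship 13.4..2.......
After op 6 (move_right): buffer="kkxkdjkaubgwnd" (len 14), cursors c1@3 c3@3 c4@5 c2@8, authorship 13.4..2.......
After op 7 (insert('w')): buffer="kkxwwkdwjkawubgwnd" (len 18), cursors c1@5 c3@5 c4@8 c2@12, authorship 13.134.4.2.2......
After op 8 (insert('y')): buffer="kkxwwyykdwyjkawyubgwnd" (len 22), cursors c1@7 c3@7 c4@11 c2@16, authorship 13.13134.44.2.22......

Answer: kkxwwyykdwyjkawyubgwnd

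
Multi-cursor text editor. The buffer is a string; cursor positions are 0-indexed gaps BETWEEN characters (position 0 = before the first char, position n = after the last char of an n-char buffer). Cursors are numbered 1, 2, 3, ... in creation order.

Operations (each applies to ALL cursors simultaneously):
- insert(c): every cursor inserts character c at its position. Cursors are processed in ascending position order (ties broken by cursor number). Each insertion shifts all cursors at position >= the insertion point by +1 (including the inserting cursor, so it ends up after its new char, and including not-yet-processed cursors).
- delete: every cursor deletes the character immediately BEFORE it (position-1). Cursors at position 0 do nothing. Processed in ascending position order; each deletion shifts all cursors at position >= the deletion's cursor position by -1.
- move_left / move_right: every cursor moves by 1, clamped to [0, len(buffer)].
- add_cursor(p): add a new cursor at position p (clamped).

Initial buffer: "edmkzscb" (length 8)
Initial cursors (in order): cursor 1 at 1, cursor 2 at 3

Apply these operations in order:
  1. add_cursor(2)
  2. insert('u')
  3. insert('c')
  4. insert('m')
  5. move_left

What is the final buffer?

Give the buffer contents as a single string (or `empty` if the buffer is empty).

Answer: eucmducmmucmkzscb

Derivation:
After op 1 (add_cursor(2)): buffer="edmkzscb" (len 8), cursors c1@1 c3@2 c2@3, authorship ........
After op 2 (insert('u')): buffer="eudumukzscb" (len 11), cursors c1@2 c3@4 c2@6, authorship .1.3.2.....
After op 3 (insert('c')): buffer="eucducmuckzscb" (len 14), cursors c1@3 c3@6 c2@9, authorship .11.33.22.....
After op 4 (insert('m')): buffer="eucmducmmucmkzscb" (len 17), cursors c1@4 c3@8 c2@12, authorship .111.333.222.....
After op 5 (move_left): buffer="eucmducmmucmkzscb" (len 17), cursors c1@3 c3@7 c2@11, authorship .111.333.222.....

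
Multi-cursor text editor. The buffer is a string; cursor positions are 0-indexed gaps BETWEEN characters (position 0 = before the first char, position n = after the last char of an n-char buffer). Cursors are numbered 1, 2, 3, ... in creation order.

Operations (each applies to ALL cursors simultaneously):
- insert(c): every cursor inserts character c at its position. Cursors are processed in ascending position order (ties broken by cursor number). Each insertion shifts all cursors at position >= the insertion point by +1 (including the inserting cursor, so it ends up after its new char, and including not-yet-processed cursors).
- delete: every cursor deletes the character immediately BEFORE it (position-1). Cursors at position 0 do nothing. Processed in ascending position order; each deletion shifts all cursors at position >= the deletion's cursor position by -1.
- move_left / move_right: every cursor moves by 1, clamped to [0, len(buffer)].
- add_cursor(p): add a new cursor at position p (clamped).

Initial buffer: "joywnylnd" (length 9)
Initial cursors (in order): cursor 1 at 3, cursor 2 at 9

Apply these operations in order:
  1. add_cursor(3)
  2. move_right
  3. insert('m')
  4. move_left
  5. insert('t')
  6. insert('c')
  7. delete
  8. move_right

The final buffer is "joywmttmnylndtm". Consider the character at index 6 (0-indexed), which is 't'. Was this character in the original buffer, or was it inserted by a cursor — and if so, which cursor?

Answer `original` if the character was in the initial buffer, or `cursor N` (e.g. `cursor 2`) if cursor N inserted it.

Answer: cursor 3

Derivation:
After op 1 (add_cursor(3)): buffer="joywnylnd" (len 9), cursors c1@3 c3@3 c2@9, authorship .........
After op 2 (move_right): buffer="joywnylnd" (len 9), cursors c1@4 c3@4 c2@9, authorship .........
After op 3 (insert('m')): buffer="joywmmnylndm" (len 12), cursors c1@6 c3@6 c2@12, authorship ....13.....2
After op 4 (move_left): buffer="joywmmnylndm" (len 12), cursors c1@5 c3@5 c2@11, authorship ....13.....2
After op 5 (insert('t')): buffer="joywmttmnylndtm" (len 15), cursors c1@7 c3@7 c2@14, authorship ....1133.....22
After op 6 (insert('c')): buffer="joywmttccmnylndtcm" (len 18), cursors c1@9 c3@9 c2@17, authorship ....113133.....222
After op 7 (delete): buffer="joywmttmnylndtm" (len 15), cursors c1@7 c3@7 c2@14, authorship ....1133.....22
After op 8 (move_right): buffer="joywmttmnylndtm" (len 15), cursors c1@8 c3@8 c2@15, authorship ....1133.....22
Authorship (.=original, N=cursor N): . . . . 1 1 3 3 . . . . . 2 2
Index 6: author = 3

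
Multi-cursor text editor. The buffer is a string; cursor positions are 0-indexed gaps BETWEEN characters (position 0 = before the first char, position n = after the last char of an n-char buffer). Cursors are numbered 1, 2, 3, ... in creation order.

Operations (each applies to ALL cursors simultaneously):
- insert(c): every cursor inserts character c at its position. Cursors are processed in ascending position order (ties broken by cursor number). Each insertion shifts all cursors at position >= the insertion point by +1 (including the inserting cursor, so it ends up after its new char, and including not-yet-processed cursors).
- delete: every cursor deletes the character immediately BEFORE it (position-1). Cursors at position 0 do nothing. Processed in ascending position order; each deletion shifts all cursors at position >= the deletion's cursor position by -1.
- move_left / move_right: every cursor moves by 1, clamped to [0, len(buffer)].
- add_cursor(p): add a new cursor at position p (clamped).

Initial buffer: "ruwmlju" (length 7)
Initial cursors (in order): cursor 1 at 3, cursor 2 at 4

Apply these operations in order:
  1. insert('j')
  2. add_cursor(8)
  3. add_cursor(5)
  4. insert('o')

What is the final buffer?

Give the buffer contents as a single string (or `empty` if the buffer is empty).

After op 1 (insert('j')): buffer="ruwjmjlju" (len 9), cursors c1@4 c2@6, authorship ...1.2...
After op 2 (add_cursor(8)): buffer="ruwjmjlju" (len 9), cursors c1@4 c2@6 c3@8, authorship ...1.2...
After op 3 (add_cursor(5)): buffer="ruwjmjlju" (len 9), cursors c1@4 c4@5 c2@6 c3@8, authorship ...1.2...
After op 4 (insert('o')): buffer="ruwjomojoljou" (len 13), cursors c1@5 c4@7 c2@9 c3@12, authorship ...11.422..3.

Answer: ruwjomojoljou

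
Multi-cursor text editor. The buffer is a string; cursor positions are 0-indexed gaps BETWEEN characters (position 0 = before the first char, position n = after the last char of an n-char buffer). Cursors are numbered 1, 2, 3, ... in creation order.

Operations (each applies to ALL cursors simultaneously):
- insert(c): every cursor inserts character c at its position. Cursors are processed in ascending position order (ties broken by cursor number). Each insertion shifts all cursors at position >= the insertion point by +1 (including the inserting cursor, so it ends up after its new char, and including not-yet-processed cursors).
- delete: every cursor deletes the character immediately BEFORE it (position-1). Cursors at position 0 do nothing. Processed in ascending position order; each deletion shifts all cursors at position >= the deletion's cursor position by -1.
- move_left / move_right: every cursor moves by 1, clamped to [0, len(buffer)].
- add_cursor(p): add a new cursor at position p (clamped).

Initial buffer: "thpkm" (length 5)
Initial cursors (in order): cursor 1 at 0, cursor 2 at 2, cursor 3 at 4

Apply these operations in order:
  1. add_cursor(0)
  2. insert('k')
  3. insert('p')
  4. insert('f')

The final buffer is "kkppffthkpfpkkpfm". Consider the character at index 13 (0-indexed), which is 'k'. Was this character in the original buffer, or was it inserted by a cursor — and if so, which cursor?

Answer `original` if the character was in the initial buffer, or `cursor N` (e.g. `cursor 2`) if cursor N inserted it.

After op 1 (add_cursor(0)): buffer="thpkm" (len 5), cursors c1@0 c4@0 c2@2 c3@4, authorship .....
After op 2 (insert('k')): buffer="kkthkpkkm" (len 9), cursors c1@2 c4@2 c2@5 c3@8, authorship 14..2..3.
After op 3 (insert('p')): buffer="kkppthkppkkpm" (len 13), cursors c1@4 c4@4 c2@8 c3@12, authorship 1414..22..33.
After op 4 (insert('f')): buffer="kkppffthkpfpkkpfm" (len 17), cursors c1@6 c4@6 c2@11 c3@16, authorship 141414..222..333.
Authorship (.=original, N=cursor N): 1 4 1 4 1 4 . . 2 2 2 . . 3 3 3 .
Index 13: author = 3

Answer: cursor 3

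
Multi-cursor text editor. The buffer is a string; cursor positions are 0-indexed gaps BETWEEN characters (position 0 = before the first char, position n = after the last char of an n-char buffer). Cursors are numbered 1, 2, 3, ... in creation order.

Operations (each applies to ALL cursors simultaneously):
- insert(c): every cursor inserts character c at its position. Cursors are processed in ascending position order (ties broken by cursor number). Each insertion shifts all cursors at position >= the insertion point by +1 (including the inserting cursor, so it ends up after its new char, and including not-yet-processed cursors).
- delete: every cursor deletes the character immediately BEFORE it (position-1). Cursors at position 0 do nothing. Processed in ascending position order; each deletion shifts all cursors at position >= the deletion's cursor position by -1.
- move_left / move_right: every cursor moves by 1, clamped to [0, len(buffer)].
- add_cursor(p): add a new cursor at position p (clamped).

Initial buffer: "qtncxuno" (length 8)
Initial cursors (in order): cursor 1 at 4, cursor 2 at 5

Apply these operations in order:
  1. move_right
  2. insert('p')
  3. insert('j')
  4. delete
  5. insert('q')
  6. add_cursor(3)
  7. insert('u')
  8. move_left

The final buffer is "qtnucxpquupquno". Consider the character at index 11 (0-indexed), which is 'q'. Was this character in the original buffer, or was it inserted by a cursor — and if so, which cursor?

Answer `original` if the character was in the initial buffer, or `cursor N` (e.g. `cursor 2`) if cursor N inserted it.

After op 1 (move_right): buffer="qtncxuno" (len 8), cursors c1@5 c2@6, authorship ........
After op 2 (insert('p')): buffer="qtncxpupno" (len 10), cursors c1@6 c2@8, authorship .....1.2..
After op 3 (insert('j')): buffer="qtncxpjupjno" (len 12), cursors c1@7 c2@10, authorship .....11.22..
After op 4 (delete): buffer="qtncxpupno" (len 10), cursors c1@6 c2@8, authorship .....1.2..
After op 5 (insert('q')): buffer="qtncxpqupqno" (len 12), cursors c1@7 c2@10, authorship .....11.22..
After op 6 (add_cursor(3)): buffer="qtncxpqupqno" (len 12), cursors c3@3 c1@7 c2@10, authorship .....11.22..
After op 7 (insert('u')): buffer="qtnucxpquupquno" (len 15), cursors c3@4 c1@9 c2@13, authorship ...3..111.222..
After op 8 (move_left): buffer="qtnucxpquupquno" (len 15), cursors c3@3 c1@8 c2@12, authorship ...3..111.222..
Authorship (.=original, N=cursor N): . . . 3 . . 1 1 1 . 2 2 2 . .
Index 11: author = 2

Answer: cursor 2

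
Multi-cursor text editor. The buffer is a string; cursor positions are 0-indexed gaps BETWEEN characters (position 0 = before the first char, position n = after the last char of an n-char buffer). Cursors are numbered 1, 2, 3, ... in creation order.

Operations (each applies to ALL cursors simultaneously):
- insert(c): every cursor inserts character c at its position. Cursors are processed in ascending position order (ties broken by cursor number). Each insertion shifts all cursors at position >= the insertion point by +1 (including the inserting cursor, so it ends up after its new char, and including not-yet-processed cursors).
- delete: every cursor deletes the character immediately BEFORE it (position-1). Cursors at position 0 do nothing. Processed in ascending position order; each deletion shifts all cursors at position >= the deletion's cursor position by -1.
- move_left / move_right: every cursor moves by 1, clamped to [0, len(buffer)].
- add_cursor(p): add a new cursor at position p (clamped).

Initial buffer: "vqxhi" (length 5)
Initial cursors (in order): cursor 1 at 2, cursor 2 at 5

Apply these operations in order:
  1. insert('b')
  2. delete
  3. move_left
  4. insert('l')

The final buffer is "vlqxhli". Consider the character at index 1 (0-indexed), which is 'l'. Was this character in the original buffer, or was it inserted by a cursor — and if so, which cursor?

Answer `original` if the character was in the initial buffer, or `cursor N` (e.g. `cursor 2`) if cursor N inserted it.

After op 1 (insert('b')): buffer="vqbxhib" (len 7), cursors c1@3 c2@7, authorship ..1...2
After op 2 (delete): buffer="vqxhi" (len 5), cursors c1@2 c2@5, authorship .....
After op 3 (move_left): buffer="vqxhi" (len 5), cursors c1@1 c2@4, authorship .....
After op 4 (insert('l')): buffer="vlqxhli" (len 7), cursors c1@2 c2@6, authorship .1...2.
Authorship (.=original, N=cursor N): . 1 . . . 2 .
Index 1: author = 1

Answer: cursor 1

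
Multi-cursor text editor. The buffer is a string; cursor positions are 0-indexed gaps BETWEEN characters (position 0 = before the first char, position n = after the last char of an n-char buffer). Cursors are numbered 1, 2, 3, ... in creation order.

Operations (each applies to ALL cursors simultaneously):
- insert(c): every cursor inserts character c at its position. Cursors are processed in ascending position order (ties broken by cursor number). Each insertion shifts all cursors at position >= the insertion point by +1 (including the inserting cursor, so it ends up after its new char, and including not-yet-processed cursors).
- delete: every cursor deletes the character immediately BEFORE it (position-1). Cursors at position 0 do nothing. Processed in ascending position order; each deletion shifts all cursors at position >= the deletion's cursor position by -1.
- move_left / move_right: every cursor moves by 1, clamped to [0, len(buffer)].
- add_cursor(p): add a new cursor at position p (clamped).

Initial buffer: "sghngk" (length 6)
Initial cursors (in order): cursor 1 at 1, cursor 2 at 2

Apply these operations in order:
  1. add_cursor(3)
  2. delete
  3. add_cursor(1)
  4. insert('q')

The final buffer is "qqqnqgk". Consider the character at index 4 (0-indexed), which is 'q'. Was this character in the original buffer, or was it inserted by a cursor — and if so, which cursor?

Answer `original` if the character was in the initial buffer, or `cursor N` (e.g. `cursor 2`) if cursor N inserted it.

After op 1 (add_cursor(3)): buffer="sghngk" (len 6), cursors c1@1 c2@2 c3@3, authorship ......
After op 2 (delete): buffer="ngk" (len 3), cursors c1@0 c2@0 c3@0, authorship ...
After op 3 (add_cursor(1)): buffer="ngk" (len 3), cursors c1@0 c2@0 c3@0 c4@1, authorship ...
After op 4 (insert('q')): buffer="qqqnqgk" (len 7), cursors c1@3 c2@3 c3@3 c4@5, authorship 123.4..
Authorship (.=original, N=cursor N): 1 2 3 . 4 . .
Index 4: author = 4

Answer: cursor 4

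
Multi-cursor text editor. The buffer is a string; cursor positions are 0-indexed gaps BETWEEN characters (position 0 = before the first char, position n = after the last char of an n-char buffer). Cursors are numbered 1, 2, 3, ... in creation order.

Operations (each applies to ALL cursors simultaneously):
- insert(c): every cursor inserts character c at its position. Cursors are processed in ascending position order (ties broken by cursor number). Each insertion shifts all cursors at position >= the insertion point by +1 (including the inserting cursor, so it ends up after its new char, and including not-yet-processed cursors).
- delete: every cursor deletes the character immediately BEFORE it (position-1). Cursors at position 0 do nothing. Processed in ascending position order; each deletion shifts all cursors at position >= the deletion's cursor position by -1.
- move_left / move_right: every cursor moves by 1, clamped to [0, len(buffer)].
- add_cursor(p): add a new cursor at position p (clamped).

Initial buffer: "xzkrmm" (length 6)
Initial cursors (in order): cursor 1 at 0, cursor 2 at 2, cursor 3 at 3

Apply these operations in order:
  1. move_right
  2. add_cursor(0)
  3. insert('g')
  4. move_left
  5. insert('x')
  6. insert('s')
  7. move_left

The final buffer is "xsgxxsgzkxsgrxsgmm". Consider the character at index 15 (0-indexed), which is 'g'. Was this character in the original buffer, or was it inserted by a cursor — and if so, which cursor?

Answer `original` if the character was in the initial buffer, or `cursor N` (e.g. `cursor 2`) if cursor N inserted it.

After op 1 (move_right): buffer="xzkrmm" (len 6), cursors c1@1 c2@3 c3@4, authorship ......
After op 2 (add_cursor(0)): buffer="xzkrmm" (len 6), cursors c4@0 c1@1 c2@3 c3@4, authorship ......
After op 3 (insert('g')): buffer="gxgzkgrgmm" (len 10), cursors c4@1 c1@3 c2@6 c3@8, authorship 4.1..2.3..
After op 4 (move_left): buffer="gxgzkgrgmm" (len 10), cursors c4@0 c1@2 c2@5 c3@7, authorship 4.1..2.3..
After op 5 (insert('x')): buffer="xgxxgzkxgrxgmm" (len 14), cursors c4@1 c1@4 c2@8 c3@11, authorship 44.11..22.33..
After op 6 (insert('s')): buffer="xsgxxsgzkxsgrxsgmm" (len 18), cursors c4@2 c1@6 c2@11 c3@15, authorship 444.111..222.333..
After op 7 (move_left): buffer="xsgxxsgzkxsgrxsgmm" (len 18), cursors c4@1 c1@5 c2@10 c3@14, authorship 444.111..222.333..
Authorship (.=original, N=cursor N): 4 4 4 . 1 1 1 . . 2 2 2 . 3 3 3 . .
Index 15: author = 3

Answer: cursor 3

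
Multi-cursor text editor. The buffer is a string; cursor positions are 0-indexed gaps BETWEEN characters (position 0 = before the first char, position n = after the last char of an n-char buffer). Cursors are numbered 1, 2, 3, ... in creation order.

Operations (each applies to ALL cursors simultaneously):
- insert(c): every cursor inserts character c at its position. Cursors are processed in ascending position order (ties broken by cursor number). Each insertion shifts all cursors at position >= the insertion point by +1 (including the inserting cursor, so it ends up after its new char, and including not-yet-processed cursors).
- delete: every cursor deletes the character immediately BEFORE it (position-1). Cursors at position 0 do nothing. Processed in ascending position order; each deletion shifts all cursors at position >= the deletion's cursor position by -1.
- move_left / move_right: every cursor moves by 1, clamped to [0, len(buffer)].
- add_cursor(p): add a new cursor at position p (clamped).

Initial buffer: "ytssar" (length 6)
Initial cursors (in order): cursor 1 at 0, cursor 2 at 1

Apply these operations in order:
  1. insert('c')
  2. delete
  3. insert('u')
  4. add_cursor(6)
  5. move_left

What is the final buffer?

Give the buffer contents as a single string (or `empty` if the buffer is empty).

After op 1 (insert('c')): buffer="cyctssar" (len 8), cursors c1@1 c2@3, authorship 1.2.....
After op 2 (delete): buffer="ytssar" (len 6), cursors c1@0 c2@1, authorship ......
After op 3 (insert('u')): buffer="uyutssar" (len 8), cursors c1@1 c2@3, authorship 1.2.....
After op 4 (add_cursor(6)): buffer="uyutssar" (len 8), cursors c1@1 c2@3 c3@6, authorship 1.2.....
After op 5 (move_left): buffer="uyutssar" (len 8), cursors c1@0 c2@2 c3@5, authorship 1.2.....

Answer: uyutssar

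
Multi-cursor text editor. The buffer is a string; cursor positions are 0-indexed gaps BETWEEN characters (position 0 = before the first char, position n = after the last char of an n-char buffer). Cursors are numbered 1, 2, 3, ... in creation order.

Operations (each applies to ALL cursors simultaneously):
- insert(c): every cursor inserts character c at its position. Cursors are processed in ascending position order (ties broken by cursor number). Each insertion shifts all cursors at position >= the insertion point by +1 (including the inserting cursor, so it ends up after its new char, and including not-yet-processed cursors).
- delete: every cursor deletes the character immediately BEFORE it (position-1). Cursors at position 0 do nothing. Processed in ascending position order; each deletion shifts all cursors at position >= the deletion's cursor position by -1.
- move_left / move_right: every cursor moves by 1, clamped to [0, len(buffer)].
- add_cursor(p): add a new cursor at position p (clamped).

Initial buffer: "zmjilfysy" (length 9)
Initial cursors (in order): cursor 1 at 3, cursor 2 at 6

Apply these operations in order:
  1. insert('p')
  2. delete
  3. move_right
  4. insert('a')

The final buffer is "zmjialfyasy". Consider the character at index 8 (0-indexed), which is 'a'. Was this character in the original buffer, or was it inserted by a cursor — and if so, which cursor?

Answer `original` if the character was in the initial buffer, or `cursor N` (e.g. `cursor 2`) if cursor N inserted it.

Answer: cursor 2

Derivation:
After op 1 (insert('p')): buffer="zmjpilfpysy" (len 11), cursors c1@4 c2@8, authorship ...1...2...
After op 2 (delete): buffer="zmjilfysy" (len 9), cursors c1@3 c2@6, authorship .........
After op 3 (move_right): buffer="zmjilfysy" (len 9), cursors c1@4 c2@7, authorship .........
After op 4 (insert('a')): buffer="zmjialfyasy" (len 11), cursors c1@5 c2@9, authorship ....1...2..
Authorship (.=original, N=cursor N): . . . . 1 . . . 2 . .
Index 8: author = 2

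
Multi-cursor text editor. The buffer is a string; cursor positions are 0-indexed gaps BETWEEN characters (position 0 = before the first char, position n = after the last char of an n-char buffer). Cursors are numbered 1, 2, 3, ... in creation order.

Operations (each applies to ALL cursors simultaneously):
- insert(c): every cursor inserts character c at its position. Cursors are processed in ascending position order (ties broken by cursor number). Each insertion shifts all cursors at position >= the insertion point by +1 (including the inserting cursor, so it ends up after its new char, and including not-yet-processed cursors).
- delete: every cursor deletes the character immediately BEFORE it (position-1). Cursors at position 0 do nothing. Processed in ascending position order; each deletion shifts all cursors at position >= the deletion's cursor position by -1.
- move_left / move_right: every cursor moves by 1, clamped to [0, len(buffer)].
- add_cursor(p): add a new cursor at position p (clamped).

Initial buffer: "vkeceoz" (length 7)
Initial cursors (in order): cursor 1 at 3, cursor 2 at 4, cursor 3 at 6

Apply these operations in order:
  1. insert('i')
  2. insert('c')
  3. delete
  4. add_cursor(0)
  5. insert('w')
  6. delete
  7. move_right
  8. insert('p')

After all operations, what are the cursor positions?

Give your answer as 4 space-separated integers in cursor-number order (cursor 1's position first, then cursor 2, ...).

After op 1 (insert('i')): buffer="vkeicieoiz" (len 10), cursors c1@4 c2@6 c3@9, authorship ...1.2..3.
After op 2 (insert('c')): buffer="vkeicciceoicz" (len 13), cursors c1@5 c2@8 c3@12, authorship ...11.22..33.
After op 3 (delete): buffer="vkeicieoiz" (len 10), cursors c1@4 c2@6 c3@9, authorship ...1.2..3.
After op 4 (add_cursor(0)): buffer="vkeicieoiz" (len 10), cursors c4@0 c1@4 c2@6 c3@9, authorship ...1.2..3.
After op 5 (insert('w')): buffer="wvkeiwciweoiwz" (len 14), cursors c4@1 c1@6 c2@9 c3@13, authorship 4...11.22..33.
After op 6 (delete): buffer="vkeicieoiz" (len 10), cursors c4@0 c1@4 c2@6 c3@9, authorship ...1.2..3.
After op 7 (move_right): buffer="vkeicieoiz" (len 10), cursors c4@1 c1@5 c2@7 c3@10, authorship ...1.2..3.
After op 8 (insert('p')): buffer="vpkeicpiepoizp" (len 14), cursors c4@2 c1@7 c2@10 c3@14, authorship .4..1.12.2.3.3

Answer: 7 10 14 2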